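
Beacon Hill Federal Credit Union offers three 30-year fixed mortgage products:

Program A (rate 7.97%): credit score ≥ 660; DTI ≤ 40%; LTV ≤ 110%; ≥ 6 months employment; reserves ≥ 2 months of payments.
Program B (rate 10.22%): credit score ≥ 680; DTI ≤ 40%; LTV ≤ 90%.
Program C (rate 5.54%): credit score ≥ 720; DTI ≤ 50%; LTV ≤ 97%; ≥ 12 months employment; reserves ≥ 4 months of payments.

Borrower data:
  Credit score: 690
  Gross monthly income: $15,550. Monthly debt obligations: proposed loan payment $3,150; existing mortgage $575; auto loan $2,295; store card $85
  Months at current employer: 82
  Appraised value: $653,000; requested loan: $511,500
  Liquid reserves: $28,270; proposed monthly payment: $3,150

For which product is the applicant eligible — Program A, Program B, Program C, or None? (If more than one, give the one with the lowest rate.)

Program A

Total debts = (3,150 + 575 + 2,295 + 85) = 6,105; DTI = 6,105/15,550 = 39.3%.
LTV = 511,500/653,000 = 78.3%.
Reserves = 28,270/3,150 = 9.0 months.
Program A: score 690 ≥ 660; DTI 39.3% ≤ 40%; LTV 78.3% ≤ 110%; employment 82 ≥ 6 mo; reserves 9.0 ≥ 2 mo → qualifies.
Program B: score 690 ≥ 680; DTI 39.3% ≤ 40%; LTV 78.3% ≤ 90% → qualifies.
Program C: score 690 < 720; DTI 39.3% ≤ 50%; LTV 78.3% ≤ 97%; employment 82 ≥ 12 mo; reserves 9.0 ≥ 4 mo → does not qualify.
Qualifying: Program A, Program B. Lowest rate is 7.97% → Program A.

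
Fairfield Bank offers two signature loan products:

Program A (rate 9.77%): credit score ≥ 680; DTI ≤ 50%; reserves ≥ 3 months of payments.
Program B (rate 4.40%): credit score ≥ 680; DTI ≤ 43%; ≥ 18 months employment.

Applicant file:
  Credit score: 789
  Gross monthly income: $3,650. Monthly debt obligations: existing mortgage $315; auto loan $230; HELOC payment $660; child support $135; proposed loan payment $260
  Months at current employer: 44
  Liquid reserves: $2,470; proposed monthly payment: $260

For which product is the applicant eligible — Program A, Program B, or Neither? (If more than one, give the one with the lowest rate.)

Program A

Total debts = (315 + 230 + 660 + 135 + 260) = 1,600; DTI = 1,600/3,650 = 43.8%.
Reserves = 2,470/260 = 9.5 months.
Program A: score 789 ≥ 680; DTI 43.8% ≤ 50%; reserves 9.5 ≥ 3 mo → qualifies.
Program B: score 789 ≥ 680; DTI 43.8% > 43%; employment 44 ≥ 18 mo → does not qualify.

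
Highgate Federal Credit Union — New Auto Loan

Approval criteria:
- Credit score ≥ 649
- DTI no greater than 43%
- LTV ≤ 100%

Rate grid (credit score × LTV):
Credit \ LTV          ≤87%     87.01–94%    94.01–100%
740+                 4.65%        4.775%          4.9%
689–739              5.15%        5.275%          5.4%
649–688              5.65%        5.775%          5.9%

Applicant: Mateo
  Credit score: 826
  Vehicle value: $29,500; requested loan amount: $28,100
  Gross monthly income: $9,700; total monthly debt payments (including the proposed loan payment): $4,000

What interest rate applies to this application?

Credit score 826 ≥ 649; Debt-to-income = 4,000/9,700 = 41.2% — meets 43% limit
LTV = 28,100/29,500 = 95.3% ≤ 100%
Credit 826 → row 740+; LTV 95.3% → column 94.01–100%. Grid cell → 4.9%.

4.9%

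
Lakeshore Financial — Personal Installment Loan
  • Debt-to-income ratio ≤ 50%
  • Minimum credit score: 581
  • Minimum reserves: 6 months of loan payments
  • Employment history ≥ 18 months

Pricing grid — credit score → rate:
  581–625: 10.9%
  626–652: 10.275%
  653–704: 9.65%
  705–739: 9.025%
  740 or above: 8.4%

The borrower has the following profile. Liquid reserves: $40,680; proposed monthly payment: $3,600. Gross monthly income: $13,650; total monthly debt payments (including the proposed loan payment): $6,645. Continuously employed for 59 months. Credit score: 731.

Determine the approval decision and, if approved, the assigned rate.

Approved at 9.025%

Credit score 731 ≥ 581 (meets minimum)
Employment 59 ≥ 18 months
Reserves: 40,680 ÷ 3,600 = 11.3 months (meets 6-month minimum)
DTI: 6,645 ÷ 13,650 = 48.7%, within the 50% cap
All requirements met. Score 731 falls in the 705–739 tier → 9.025%.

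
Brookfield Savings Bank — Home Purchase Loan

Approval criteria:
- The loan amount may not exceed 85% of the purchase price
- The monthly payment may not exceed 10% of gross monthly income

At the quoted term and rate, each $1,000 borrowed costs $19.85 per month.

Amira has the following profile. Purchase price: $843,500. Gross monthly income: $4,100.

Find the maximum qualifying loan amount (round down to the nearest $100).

Payment cap: 10% × $4,100 = $410/month.
At $19.85 per $1,000, that supports 410/19.85 × 1,000 ≈ $20,654 → $20,600.
LTV cap: 85% × $843,500 = $716,975 → $716,900.
Binding constraint: payment-to-income.

$20,600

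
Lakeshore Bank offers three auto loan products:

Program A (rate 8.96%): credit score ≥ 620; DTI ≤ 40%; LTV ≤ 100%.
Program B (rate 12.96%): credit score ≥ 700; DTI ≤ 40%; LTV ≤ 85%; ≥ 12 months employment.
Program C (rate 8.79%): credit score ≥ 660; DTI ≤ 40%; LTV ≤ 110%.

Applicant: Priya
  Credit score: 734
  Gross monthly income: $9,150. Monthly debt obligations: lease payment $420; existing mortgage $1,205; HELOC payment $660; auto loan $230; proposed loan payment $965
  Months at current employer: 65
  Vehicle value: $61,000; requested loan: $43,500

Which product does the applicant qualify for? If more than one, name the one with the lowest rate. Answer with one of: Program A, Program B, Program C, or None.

Total debts = (420 + 1,205 + 660 + 230 + 965) = 3,480; DTI = 3,480/9,150 = 38%.
LTV = 43,500/61,000 = 71.3%.
Program A: score 734 ≥ 620; DTI 38% ≤ 40%; LTV 71.3% ≤ 100% → qualifies.
Program B: score 734 ≥ 700; DTI 38% ≤ 40%; LTV 71.3% ≤ 85%; employment 65 ≥ 12 mo → qualifies.
Program C: score 734 ≥ 660; DTI 38% ≤ 40%; LTV 71.3% ≤ 110% → qualifies.
Qualifying: Program A, Program B, Program C. Lowest rate is 8.79% → Program C.

Program C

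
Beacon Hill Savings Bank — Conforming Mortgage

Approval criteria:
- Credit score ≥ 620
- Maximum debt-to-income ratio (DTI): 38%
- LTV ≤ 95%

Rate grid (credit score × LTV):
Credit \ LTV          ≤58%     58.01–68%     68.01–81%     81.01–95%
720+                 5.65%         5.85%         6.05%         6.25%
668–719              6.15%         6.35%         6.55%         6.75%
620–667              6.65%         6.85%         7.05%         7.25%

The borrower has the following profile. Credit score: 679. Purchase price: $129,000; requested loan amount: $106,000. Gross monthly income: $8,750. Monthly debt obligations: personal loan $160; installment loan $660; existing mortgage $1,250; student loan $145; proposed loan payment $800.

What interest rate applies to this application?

Credit score 679 ≥ 620; Total monthly debts = (160 + 660 + 1,250 + 145 + 800) = 3,015. Debt-to-income = 3,015/8,750 = 34.5% — meets 38% limit
Loan-to-value = 106,000/129,000 = 82.2% — pass (95% max)
Credit 679 → row 668–719; LTV 82.2% → column 81.01–95%. Grid cell → 6.75%.

6.75%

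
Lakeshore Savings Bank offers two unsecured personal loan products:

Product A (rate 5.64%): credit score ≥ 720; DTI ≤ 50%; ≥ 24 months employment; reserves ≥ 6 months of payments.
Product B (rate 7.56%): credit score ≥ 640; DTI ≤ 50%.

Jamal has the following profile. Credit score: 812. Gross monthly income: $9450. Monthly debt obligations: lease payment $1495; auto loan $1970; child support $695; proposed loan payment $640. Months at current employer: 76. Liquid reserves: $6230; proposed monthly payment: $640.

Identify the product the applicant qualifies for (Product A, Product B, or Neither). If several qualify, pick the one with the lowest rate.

Total debts = (1,495 + 1,970 + 695 + 640) = 4,800; DTI = 4,800/9,450 = 50.8%.
Reserves = 6,230/640 = 9.7 months.
Product A: score 812 ≥ 720; DTI 50.8% > 50%; employment 76 ≥ 24 mo; reserves 9.7 ≥ 6 mo → does not qualify.
Product B: score 812 ≥ 640; DTI 50.8% > 50% → does not qualify.

Neither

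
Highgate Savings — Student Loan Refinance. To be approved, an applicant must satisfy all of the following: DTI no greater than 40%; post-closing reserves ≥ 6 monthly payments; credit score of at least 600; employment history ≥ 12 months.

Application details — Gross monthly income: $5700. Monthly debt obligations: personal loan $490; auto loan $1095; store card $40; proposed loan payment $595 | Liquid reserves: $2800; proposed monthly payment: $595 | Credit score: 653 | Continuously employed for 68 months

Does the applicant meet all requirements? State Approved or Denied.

Denied

Total monthly debts = (490 + 1,095 + 40 + 595) = 2,220. DTI = 2,220/5,700 = 38.9% ≤ 40%
Reserves = 2,800/595 = 4.7 months < 6
Credit score 653 ≥ 600 (meets)
Employment 68 ≥ 12 months
Fails on reserves.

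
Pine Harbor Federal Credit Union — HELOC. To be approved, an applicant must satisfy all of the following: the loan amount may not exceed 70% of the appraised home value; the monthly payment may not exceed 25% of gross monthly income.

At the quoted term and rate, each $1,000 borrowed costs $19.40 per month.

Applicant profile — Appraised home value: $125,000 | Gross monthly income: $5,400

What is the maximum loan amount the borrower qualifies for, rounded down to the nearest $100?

$69,500

Payment cap: 25% × $5,400 = $1,350/month.
At $19.40 per $1,000, that supports 1,350/19.40 × 1,000 ≈ $69,587 → $69,500.
LTV cap: 70% × $125,000 = $87,500 → $87,500.
Binding constraint: payment-to-income.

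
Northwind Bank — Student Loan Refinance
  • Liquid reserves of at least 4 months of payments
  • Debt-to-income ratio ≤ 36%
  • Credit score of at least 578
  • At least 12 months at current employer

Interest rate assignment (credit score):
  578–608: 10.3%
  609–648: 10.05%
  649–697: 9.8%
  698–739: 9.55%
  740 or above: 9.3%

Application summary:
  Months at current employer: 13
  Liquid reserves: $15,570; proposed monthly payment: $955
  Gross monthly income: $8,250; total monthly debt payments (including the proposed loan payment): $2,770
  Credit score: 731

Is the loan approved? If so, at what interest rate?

Approved at 9.55%

Credit score 731 ≥ 578 (meets minimum)
Employment 13 ≥ 12 months
DTI: 2,770 ÷ 8,250 = 33.6%, within the 36% cap
Reserves: 15,570 ÷ 955 = 16.3 months (meets 4-month minimum)
All requirements met. Score 731 falls in the 698–739 tier → 9.55%.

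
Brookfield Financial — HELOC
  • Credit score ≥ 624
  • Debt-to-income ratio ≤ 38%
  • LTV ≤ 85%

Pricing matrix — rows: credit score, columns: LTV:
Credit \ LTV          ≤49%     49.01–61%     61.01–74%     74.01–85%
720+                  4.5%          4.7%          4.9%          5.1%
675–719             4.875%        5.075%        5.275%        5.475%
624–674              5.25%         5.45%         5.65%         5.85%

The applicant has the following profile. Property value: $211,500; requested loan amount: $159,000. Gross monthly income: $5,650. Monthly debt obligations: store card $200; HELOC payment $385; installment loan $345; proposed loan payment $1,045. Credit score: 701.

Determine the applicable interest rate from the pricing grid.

Credit score 701 ≥ 624; Total monthly debts = (200 + 385 + 345 + 1,045) = 1,975. DTI = 1,975/5,650 = 35% ≤ 38%
LTV: 159,000 ÷ 211,500 = 75.2%, within 85% cap
Score 701 is in the 675–719 band; LTV 75.2% is in the 74.01–85% band → 5.475%.

5.475%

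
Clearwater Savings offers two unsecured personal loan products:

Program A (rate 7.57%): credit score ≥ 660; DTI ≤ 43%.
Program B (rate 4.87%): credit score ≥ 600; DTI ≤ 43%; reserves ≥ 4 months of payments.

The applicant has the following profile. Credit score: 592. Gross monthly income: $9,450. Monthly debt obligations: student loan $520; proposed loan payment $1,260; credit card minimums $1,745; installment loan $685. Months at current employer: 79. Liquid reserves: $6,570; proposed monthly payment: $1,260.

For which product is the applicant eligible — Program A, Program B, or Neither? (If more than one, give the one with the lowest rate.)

Total debts = (520 + 1,260 + 1,745 + 685) = 4,210; DTI = 4,210/9,450 = 44.6%.
Reserves = 6,570/1,260 = 5.2 months.
Program A: score 592 < 660; DTI 44.6% > 43% → does not qualify.
Program B: score 592 < 600; DTI 44.6% > 43%; reserves 5.2 ≥ 4 mo → does not qualify.

Neither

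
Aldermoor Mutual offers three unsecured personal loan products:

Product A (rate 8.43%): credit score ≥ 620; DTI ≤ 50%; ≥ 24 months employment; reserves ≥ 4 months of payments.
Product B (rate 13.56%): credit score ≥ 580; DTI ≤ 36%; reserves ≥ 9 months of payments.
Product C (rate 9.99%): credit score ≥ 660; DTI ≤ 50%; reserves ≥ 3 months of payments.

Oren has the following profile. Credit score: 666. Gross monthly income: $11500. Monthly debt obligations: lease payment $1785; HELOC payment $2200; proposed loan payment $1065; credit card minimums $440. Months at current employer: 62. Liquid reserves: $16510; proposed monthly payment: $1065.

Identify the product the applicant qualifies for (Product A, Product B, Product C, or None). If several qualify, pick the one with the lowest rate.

Total debts = (1,785 + 2,200 + 1,065 + 440) = 5,490; DTI = 5,490/11,500 = 47.7%.
Reserves = 16,510/1,065 = 15.5 months.
Product A: score 666 ≥ 620; DTI 47.7% ≤ 50%; employment 62 ≥ 24 mo; reserves 15.5 ≥ 4 mo → qualifies.
Product B: score 666 ≥ 580; DTI 47.7% > 36%; reserves 15.5 ≥ 9 mo → does not qualify.
Product C: score 666 ≥ 660; DTI 47.7% ≤ 50%; reserves 15.5 ≥ 3 mo → qualifies.
Qualifying: Product A, Product C. Lowest rate is 8.43% → Product A.

Product A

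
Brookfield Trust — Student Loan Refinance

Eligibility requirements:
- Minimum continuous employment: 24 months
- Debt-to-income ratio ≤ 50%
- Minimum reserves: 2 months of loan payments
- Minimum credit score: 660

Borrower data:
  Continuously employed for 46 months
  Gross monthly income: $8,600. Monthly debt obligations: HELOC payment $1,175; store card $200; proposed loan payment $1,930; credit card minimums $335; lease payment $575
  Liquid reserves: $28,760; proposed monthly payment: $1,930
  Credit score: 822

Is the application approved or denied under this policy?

Approved

Employment 46 ≥ 24 months
Total monthly debts = (1,175 + 200 + 1,930 + 335 + 575) = 4,215. Debt-to-income = 4,215/8,600 = 49% — meets 50% limit
Reserves: 28,760 ÷ 1,930 = 14.9 months (meets 2-month minimum)
Credit score 822 ≥ 660 (meets)
All criteria satisfied.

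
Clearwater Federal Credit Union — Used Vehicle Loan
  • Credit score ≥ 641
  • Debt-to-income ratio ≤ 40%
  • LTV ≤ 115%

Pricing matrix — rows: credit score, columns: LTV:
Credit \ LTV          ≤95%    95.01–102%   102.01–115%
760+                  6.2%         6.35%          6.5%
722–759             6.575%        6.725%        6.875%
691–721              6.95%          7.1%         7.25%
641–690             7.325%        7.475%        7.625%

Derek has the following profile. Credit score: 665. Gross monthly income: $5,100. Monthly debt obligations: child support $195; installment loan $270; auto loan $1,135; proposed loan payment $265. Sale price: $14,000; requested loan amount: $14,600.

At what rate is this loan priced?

Credit score 665 ≥ 641; Total monthly debts = (195 + 270 + 1,135 + 265) = 1,865. Debt-to-income = 1,865/5,100 = 36.6% — meets 40% limit
LTV: 14,600 ÷ 14,000 = 104.3%, within 115% cap
Score 665 is in the 641–690 band; LTV 104.3% is in the 102.01–115% band → 7.625%.

7.625%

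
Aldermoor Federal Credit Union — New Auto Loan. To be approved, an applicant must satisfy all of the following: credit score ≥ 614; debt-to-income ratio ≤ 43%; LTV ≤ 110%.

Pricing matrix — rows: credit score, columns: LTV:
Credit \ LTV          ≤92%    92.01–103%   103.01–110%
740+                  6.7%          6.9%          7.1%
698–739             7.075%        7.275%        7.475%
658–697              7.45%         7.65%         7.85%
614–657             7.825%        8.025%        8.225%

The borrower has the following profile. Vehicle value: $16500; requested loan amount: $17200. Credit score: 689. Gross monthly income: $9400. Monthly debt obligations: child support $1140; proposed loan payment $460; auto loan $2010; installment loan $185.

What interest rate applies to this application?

7.85%

Credit score 689 ≥ 614; Total monthly debts = (1,140 + 460 + 2,010 + 185) = 3,795. Debt-to-income = 3,795/9,400 = 40.4% — meets 43% limit
LTV = 17,200/16,500 = 104.2% ≤ 110%
Credit 689 → row 658–697; LTV 104.2% → column 103.01–110%. Grid cell → 7.85%.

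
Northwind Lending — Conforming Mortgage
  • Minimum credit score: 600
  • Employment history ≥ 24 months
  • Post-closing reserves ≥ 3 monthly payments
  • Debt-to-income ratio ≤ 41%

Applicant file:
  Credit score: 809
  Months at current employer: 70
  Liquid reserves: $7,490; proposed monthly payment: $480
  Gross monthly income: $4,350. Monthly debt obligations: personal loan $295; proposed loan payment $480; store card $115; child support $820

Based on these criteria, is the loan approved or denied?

Approved

Credit score 809 ≥ 600 (meets)
Employment 70 ≥ 24 months
Reserves = 7,490/480 = 15.6 months ≥ 3
Total monthly debts = (295 + 480 + 115 + 820) = 1,710. DTI: 1,710 ÷ 4,350 = 39.3%, within the 41% cap
All criteria satisfied.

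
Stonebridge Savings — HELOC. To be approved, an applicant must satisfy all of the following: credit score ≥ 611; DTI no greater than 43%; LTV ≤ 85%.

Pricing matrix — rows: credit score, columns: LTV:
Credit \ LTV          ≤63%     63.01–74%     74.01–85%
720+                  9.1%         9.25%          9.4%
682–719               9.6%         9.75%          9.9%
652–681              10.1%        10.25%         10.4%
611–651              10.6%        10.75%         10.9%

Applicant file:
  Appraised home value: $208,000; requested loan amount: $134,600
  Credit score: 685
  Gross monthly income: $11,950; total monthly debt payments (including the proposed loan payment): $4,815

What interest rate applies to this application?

Credit score 685 ≥ 611; DTI = 4,815/11,950 = 40.3% ≤ 43%
LTV = 134,600/208,000 = 64.7% ≤ 85%
Score 685 is in the 682–719 band; LTV 64.7% is in the 63.01–74% band → 9.75%.

9.75%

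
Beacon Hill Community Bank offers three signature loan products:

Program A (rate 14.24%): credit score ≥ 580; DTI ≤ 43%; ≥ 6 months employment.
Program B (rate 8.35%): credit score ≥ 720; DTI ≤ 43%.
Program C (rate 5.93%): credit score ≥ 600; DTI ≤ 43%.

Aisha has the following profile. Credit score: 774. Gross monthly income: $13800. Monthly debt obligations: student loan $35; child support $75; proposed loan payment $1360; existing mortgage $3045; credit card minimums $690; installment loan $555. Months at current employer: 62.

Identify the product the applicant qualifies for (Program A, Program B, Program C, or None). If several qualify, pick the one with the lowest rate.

Total debts = (35 + 75 + 1,360 + 3,045 + 690 + 555) = 5,760; DTI = 5,760/13,800 = 41.7%.
Program A: score 774 ≥ 580; DTI 41.7% ≤ 43%; employment 62 ≥ 6 mo → qualifies.
Program B: score 774 ≥ 720; DTI 41.7% ≤ 43% → qualifies.
Program C: score 774 ≥ 600; DTI 41.7% ≤ 43% → qualifies.
Qualifying: Program A, Program B, Program C. Lowest rate is 5.93% → Program C.

Program C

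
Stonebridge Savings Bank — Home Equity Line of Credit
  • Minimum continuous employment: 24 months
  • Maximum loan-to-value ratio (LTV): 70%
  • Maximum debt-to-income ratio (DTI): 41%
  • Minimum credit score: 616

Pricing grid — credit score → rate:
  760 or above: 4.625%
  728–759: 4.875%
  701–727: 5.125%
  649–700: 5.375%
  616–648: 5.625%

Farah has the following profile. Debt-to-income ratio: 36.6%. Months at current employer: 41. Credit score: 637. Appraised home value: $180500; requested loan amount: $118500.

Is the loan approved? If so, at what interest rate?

Approved at 5.625%

Credit score 637 ≥ 616 (meets minimum)
Employment 41 ≥ 24 months
LTV: 118,500 ÷ 180,500 = 65.7%, within 70% cap
DTI 36.6% ≤ 41%
All requirements met. Score 637 falls in the 616–648 tier → 5.625%.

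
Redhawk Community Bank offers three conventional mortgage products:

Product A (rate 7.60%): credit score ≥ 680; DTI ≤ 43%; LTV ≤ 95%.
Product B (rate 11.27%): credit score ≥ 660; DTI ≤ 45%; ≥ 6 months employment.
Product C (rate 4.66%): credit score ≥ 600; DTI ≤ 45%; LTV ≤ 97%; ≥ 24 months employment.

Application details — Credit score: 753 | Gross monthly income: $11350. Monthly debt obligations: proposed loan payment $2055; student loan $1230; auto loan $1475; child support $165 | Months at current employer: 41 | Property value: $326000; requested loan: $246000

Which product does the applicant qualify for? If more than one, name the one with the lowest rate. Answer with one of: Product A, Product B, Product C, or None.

Total debts = (2,055 + 1,230 + 1,475 + 165) = 4,925; DTI = 4,925/11,350 = 43.4%.
LTV = 246,000/326,000 = 75.5%.
Product A: score 753 ≥ 680; DTI 43.4% > 43%; LTV 75.5% ≤ 95% → does not qualify.
Product B: score 753 ≥ 660; DTI 43.4% ≤ 45%; employment 41 ≥ 6 mo → qualifies.
Product C: score 753 ≥ 600; DTI 43.4% ≤ 45%; LTV 75.5% ≤ 97%; employment 41 ≥ 24 mo → qualifies.
Qualifying: Product B, Product C. Lowest rate is 4.66% → Product C.

Product C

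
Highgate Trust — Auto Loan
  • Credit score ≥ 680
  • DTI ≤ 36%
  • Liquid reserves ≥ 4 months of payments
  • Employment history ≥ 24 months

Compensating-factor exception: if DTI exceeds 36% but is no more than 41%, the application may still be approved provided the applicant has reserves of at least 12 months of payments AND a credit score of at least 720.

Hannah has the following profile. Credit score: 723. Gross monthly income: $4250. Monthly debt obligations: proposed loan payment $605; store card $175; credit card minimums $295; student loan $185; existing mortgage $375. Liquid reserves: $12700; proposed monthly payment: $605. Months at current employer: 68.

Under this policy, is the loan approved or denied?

Approved

Credit score 723 ≥ 680 (meets base)
Total debts = (605 + 175 + 295 + 185 + 375) = 1,635. DTI: 1,635 ÷ 4,250 = 38.5%, over the 36% base limit.
Reserves: 12,700 ÷ 605 = 21.0 months (meets 4-month minimum)
Employment 68 ≥ 24 months
38.5% falls in the override range (36%–41%), so the compensating-factor test applies.
Reserves 21.0 ≥ 12 months; credit score 723 ≥ 720.
Both override conditions satisfied; DTI exception granted.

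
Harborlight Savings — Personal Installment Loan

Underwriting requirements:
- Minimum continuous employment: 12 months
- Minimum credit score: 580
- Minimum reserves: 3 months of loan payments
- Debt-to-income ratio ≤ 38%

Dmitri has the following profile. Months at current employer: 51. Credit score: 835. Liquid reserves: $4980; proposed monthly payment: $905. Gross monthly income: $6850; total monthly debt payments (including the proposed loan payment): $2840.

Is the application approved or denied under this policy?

Employment 51 ≥ 12 months
Credit score 835 ≥ 580 (meets)
Liquid reserves cover 4,980/905 = 5.5 months — ≥ 3 required
Debt-to-income = 2,840/6,850 = 41.5% — over 38% limit
Fails on DTI.

Denied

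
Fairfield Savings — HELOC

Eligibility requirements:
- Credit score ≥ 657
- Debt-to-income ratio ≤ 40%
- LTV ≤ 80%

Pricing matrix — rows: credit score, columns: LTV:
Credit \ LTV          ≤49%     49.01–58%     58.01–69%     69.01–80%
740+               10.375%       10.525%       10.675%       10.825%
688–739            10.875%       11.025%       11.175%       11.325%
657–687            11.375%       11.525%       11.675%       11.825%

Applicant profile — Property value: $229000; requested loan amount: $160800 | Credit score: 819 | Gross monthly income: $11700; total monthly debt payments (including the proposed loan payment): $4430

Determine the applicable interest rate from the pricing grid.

10.825%

Credit score 819 ≥ 657; DTI = 4,430/11,700 = 37.9% ≤ 40%
LTV: 160,800 ÷ 229,000 = 70.2%, within 80% cap
Credit 819 → row 740+; LTV 70.2% → column 69.01–80%. Grid cell → 10.825%.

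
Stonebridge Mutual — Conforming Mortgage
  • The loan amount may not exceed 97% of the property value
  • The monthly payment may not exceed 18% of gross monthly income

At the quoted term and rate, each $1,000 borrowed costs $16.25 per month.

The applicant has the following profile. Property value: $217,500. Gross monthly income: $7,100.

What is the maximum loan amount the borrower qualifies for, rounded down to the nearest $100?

Payment cap: 18% × $7,100 = $1,278/month.
At $16.25 per $1,000, that supports 1,278/16.25 × 1,000 ≈ $78,646 → $78,600.
LTV cap: 97% × $217,500 = $210,975 → $210,900.
Binding constraint: payment-to-income.

$78,600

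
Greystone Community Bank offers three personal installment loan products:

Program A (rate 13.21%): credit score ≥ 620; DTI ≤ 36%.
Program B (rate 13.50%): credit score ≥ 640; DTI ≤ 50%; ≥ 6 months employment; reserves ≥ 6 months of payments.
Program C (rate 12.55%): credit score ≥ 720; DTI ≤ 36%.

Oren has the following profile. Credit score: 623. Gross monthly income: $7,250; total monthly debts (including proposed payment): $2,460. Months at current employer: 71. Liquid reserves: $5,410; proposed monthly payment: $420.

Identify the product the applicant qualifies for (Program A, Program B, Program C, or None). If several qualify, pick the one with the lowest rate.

Program A

DTI = 2,460/7,250 = 33.9%.
Reserves = 5,410/420 = 12.9 months.
Program A: score 623 ≥ 620; DTI 33.9% ≤ 36% → qualifies.
Program B: score 623 < 640; DTI 33.9% ≤ 50%; employment 71 ≥ 6 mo; reserves 12.9 ≥ 6 mo → does not qualify.
Program C: score 623 < 720; DTI 33.9% ≤ 36% → does not qualify.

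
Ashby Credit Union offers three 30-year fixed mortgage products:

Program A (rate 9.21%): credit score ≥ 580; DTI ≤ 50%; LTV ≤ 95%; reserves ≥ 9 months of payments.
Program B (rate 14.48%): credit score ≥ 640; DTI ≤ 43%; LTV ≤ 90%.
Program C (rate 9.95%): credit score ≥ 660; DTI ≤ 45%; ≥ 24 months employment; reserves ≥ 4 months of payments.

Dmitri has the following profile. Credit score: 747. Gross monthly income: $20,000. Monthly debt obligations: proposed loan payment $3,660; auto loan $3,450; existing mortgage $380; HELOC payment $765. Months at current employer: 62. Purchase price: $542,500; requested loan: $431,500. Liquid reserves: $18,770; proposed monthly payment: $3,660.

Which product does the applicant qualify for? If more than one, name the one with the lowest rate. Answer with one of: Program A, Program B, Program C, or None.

Total debts = (3,660 + 3,450 + 380 + 765) = 8,255; DTI = 8,255/20,000 = 41.3%.
LTV = 431,500/542,500 = 79.5%.
Reserves = 18,770/3,660 = 5.1 months.
Program A: score 747 ≥ 580; DTI 41.3% ≤ 50%; LTV 79.5% ≤ 95%; reserves 5.1 < 9 mo → does not qualify.
Program B: score 747 ≥ 640; DTI 41.3% ≤ 43%; LTV 79.5% ≤ 90% → qualifies.
Program C: score 747 ≥ 660; DTI 41.3% ≤ 45%; employment 62 ≥ 24 mo; reserves 5.1 ≥ 4 mo → qualifies.
Qualifying: Program B, Program C. Lowest rate is 9.95% → Program C.

Program C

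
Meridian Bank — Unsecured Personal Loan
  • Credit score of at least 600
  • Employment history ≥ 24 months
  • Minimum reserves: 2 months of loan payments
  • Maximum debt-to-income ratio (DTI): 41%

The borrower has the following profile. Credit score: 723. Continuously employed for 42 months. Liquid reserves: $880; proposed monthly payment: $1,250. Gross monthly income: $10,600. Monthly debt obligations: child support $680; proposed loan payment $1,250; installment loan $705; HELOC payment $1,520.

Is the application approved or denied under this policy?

Denied

Credit score 723 ≥ 600 (meets)
Employment 42 ≥ 24 months
Liquid reserves cover 880/1,250 = 0.7 months — < 2 required
Total monthly debts = (680 + 1,250 + 705 + 1,520) = 4,155. DTI: 4,155 ÷ 10,600 = 39.2%, within the 41% cap
Fails on reserves.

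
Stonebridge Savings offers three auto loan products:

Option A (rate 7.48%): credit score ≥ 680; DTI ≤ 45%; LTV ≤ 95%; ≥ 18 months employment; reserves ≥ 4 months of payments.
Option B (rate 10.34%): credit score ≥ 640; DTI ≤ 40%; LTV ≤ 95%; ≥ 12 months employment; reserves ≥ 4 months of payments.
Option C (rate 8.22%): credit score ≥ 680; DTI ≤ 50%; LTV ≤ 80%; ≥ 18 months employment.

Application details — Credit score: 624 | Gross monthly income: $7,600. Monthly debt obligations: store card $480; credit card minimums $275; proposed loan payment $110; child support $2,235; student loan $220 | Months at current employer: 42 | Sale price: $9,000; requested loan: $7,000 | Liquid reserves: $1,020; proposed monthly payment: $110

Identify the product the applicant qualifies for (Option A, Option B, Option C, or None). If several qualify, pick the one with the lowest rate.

None

Total debts = (480 + 275 + 110 + 2,235 + 220) = 3,320; DTI = 3,320/7,600 = 43.7%.
LTV = 7,000/9,000 = 77.8%.
Reserves = 1,020/110 = 9.3 months.
Option A: score 624 < 680; DTI 43.7% ≤ 45%; LTV 77.8% ≤ 95%; employment 42 ≥ 18 mo; reserves 9.3 ≥ 4 mo → does not qualify.
Option B: score 624 < 640; DTI 43.7% > 40%; LTV 77.8% ≤ 95%; employment 42 ≥ 12 mo; reserves 9.3 ≥ 4 mo → does not qualify.
Option C: score 624 < 680; DTI 43.7% ≤ 50%; LTV 77.8% ≤ 80%; employment 42 ≥ 18 mo → does not qualify.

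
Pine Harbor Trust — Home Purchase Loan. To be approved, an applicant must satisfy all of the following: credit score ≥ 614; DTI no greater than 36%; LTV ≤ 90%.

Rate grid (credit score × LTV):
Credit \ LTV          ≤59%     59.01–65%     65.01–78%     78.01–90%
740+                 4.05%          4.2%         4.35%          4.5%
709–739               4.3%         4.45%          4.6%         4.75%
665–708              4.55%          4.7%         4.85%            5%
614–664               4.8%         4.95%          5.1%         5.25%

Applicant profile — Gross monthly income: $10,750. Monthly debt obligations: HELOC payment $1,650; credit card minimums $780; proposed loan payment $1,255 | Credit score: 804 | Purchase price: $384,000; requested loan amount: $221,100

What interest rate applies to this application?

Credit score 804 ≥ 614; Total monthly debts = (1,650 + 780 + 1,255) = 3,685. DTI: 3,685 ÷ 10,750 = 34.3%, within the 36% cap
LTV = 221,100/384,000 = 57.6% ≤ 90%
Credit 804 → row 740+; LTV 57.6% → column ≤59%. Grid cell → 4.05%.

4.05%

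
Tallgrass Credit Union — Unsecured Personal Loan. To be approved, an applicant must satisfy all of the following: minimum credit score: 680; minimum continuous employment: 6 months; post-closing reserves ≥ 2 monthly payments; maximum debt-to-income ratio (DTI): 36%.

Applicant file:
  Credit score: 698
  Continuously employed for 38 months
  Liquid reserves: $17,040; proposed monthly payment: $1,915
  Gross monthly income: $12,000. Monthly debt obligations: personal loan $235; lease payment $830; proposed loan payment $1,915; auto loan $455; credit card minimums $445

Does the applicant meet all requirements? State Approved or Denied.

Credit score 698 ≥ 680 (meets)
Employment 38 ≥ 6 months
Reserves: 17,040 ÷ 1,915 = 8.9 months (meets 2-month minimum)
Total monthly debts = (235 + 830 + 1,915 + 455 + 445) = 3,880. DTI = 3,880/12,000 = 32.3% ≤ 36%
All criteria satisfied.

Approved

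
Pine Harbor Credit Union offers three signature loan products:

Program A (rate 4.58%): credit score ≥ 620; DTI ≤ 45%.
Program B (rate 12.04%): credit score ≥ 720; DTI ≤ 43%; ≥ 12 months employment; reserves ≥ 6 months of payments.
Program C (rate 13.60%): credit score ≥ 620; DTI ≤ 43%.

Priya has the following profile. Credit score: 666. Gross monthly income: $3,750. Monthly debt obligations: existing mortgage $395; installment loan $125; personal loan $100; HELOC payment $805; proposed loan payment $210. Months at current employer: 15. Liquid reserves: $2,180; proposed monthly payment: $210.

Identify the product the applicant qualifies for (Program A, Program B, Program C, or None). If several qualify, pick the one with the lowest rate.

Total debts = (395 + 125 + 100 + 805 + 210) = 1,635; DTI = 1,635/3,750 = 43.6%.
Reserves = 2,180/210 = 10.4 months.
Program A: score 666 ≥ 620; DTI 43.6% ≤ 45% → qualifies.
Program B: score 666 < 720; DTI 43.6% > 43%; employment 15 ≥ 12 mo; reserves 10.4 ≥ 6 mo → does not qualify.
Program C: score 666 ≥ 620; DTI 43.6% > 43% → does not qualify.

Program A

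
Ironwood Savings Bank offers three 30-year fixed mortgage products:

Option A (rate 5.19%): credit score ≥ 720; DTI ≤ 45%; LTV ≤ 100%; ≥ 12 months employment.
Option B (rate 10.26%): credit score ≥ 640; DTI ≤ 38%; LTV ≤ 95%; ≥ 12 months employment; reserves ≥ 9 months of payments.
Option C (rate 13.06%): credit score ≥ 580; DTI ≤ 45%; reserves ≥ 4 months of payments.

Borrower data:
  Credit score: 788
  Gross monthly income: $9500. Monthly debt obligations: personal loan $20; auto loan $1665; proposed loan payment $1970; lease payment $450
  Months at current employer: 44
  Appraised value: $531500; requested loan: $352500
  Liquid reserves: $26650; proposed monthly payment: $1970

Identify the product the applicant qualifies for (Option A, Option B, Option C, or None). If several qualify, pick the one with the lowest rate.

Total debts = (20 + 1,665 + 1,970 + 450) = 4,105; DTI = 4,105/9,500 = 43.2%.
LTV = 352,500/531,500 = 66.3%.
Reserves = 26,650/1,970 = 13.5 months.
Option A: score 788 ≥ 720; DTI 43.2% ≤ 45%; LTV 66.3% ≤ 100%; employment 44 ≥ 12 mo → qualifies.
Option B: score 788 ≥ 640; DTI 43.2% > 38%; LTV 66.3% ≤ 95%; employment 44 ≥ 12 mo; reserves 13.5 ≥ 9 mo → does not qualify.
Option C: score 788 ≥ 580; DTI 43.2% ≤ 45%; reserves 13.5 ≥ 4 mo → qualifies.
Qualifying: Option A, Option C. Lowest rate is 5.19% → Option A.

Option A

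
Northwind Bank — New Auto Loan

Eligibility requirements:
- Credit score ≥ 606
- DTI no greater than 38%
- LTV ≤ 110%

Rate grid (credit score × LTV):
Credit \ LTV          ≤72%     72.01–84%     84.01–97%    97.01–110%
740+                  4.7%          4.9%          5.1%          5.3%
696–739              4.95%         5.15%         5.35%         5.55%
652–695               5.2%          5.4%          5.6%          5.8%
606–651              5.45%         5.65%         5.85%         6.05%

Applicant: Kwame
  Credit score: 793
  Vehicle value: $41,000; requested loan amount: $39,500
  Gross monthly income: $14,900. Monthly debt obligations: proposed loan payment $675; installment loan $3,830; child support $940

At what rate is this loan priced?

5.1%

Credit score 793 ≥ 606; Total monthly debts = (675 + 3,830 + 940) = 5,445. DTI = 5,445/14,900 = 36.5% ≤ 38%
Loan-to-value = 39,500/41,000 = 96.3% — pass (110% max)
Score 793 is in the 740+ band; LTV 96.3% is in the 84.01–97% band → 5.1%.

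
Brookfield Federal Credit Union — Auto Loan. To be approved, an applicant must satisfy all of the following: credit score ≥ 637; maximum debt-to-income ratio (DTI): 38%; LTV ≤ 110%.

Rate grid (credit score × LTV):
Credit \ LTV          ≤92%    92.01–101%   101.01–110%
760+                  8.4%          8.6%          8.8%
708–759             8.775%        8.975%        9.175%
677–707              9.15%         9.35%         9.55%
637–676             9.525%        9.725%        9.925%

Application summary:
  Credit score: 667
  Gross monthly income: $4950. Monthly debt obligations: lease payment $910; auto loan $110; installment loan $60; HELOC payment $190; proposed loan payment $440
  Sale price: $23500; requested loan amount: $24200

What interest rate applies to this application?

9.925%

Credit score 667 ≥ 637; Total monthly debts = (910 + 110 + 60 + 190 + 440) = 1,710. DTI = 1,710/4,950 = 34.5% ≤ 38%
LTV: 24,200 ÷ 23,500 = 103%, within 110% cap
Row: 667 falls in 637–676. Column: 103% falls in 101.01–110%. Rate = 9.925%.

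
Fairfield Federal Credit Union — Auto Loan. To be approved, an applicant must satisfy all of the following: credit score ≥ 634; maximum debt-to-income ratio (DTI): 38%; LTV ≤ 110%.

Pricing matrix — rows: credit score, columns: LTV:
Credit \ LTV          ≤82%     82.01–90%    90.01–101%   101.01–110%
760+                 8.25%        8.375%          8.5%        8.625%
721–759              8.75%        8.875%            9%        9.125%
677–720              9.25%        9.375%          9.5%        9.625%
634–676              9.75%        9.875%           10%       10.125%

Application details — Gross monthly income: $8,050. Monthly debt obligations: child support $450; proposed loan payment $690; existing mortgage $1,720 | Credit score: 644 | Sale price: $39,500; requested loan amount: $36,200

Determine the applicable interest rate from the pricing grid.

Credit score 644 ≥ 634; Total monthly debts = (450 + 690 + 1,720) = 2,860. DTI = 2,860/8,050 = 35.5% ≤ 38%
Loan-to-value = 36,200/39,500 = 91.6% — pass (110% max)
Credit 644 → row 634–676; LTV 91.6% → column 90.01–101%. Grid cell → 10%.

10%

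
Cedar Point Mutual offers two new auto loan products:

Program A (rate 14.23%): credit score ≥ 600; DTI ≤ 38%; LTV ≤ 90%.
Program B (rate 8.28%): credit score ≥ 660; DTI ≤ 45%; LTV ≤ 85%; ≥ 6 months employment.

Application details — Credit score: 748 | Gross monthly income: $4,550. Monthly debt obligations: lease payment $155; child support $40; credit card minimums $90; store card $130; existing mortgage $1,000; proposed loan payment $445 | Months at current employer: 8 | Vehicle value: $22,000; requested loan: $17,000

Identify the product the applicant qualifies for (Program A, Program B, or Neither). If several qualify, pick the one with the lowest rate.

Total debts = (155 + 40 + 90 + 130 + 1,000 + 445) = 1,860; DTI = 1,860/4,550 = 40.9%.
LTV = 17,000/22,000 = 77.3%.
Program A: score 748 ≥ 600; DTI 40.9% > 38%; LTV 77.3% ≤ 90% → does not qualify.
Program B: score 748 ≥ 660; DTI 40.9% ≤ 45%; LTV 77.3% ≤ 85%; employment 8 ≥ 6 mo → qualifies.

Program B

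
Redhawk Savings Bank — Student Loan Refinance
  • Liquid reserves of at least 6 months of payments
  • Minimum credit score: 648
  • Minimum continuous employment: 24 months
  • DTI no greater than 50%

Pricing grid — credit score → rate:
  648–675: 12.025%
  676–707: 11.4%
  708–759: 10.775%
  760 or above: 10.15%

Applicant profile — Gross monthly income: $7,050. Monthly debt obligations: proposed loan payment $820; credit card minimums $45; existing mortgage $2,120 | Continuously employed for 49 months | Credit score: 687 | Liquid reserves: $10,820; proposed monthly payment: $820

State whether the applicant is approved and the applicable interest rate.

Credit score 687 ≥ 648 (meets minimum)
Employment 49 ≥ 24 months
Liquid reserves cover 10,820/820 = 13.2 months — ≥ 6 required
Total monthly debts = (820 + 45 + 2,120) = 2,985. DTI: 2,985 ÷ 7,050 = 42.3%, within the 50% cap
All requirements met. Score 687 falls in the 676–707 tier → 11.4%.

Approved at 11.4%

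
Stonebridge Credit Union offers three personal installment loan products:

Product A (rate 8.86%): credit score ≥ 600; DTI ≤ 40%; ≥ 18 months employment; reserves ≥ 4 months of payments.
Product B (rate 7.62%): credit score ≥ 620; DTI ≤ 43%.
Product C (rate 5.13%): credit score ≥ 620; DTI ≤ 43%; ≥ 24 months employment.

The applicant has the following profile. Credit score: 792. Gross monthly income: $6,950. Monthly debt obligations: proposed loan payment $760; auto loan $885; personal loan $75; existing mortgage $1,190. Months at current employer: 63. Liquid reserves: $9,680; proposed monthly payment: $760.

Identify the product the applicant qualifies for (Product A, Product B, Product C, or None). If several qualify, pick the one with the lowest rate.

Product C

Total debts = (760 + 885 + 75 + 1,190) = 2,910; DTI = 2,910/6,950 = 41.9%.
Reserves = 9,680/760 = 12.7 months.
Product A: score 792 ≥ 600; DTI 41.9% > 40%; employment 63 ≥ 18 mo; reserves 12.7 ≥ 4 mo → does not qualify.
Product B: score 792 ≥ 620; DTI 41.9% ≤ 43% → qualifies.
Product C: score 792 ≥ 620; DTI 41.9% ≤ 43%; employment 63 ≥ 24 mo → qualifies.
Qualifying: Product B, Product C. Lowest rate is 5.13% → Product C.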